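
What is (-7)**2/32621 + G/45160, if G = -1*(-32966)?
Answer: 538798363/736582180 ≈ 0.73148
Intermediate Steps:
G = 32966
(-7)**2/32621 + G/45160 = (-7)**2/32621 + 32966/45160 = 49*(1/32621) + 32966*(1/45160) = 49/32621 + 16483/22580 = 538798363/736582180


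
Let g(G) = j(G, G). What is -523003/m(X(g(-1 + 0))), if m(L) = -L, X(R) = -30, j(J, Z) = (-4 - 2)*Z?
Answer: -523003/30 ≈ -17433.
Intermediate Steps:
j(J, Z) = -6*Z
g(G) = -6*G
-523003/m(X(g(-1 + 0))) = -523003/((-1*(-30))) = -523003/30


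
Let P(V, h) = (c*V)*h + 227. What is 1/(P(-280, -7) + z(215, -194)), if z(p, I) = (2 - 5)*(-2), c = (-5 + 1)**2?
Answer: 1/31593 ≈ 3.1653e-5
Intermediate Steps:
c = 16 (c = (-4)**2 = 16)
z(p, I) = 6 (z(p, I) = -3*(-2) = 6)
P(V, h) = 227 + 16*V*h (P(V, h) = (16*V)*h + 227 = 16*V*h + 227 = 227 + 16*V*h)
1/(P(-280, -7) + z(215, -194)) = 1/((227 + 16*(-280)*(-7)) + 6) = 1/((227 + 31360) + 6) = 1/(31587 + 6) = 1/31593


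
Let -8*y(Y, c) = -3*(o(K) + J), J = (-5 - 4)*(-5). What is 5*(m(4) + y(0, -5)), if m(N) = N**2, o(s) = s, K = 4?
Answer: 1375/8 ≈ 171.88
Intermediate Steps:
J = 45 (J = -9*(-5) = 45)
y(Y, c) = 147/8 (y(Y, c) = -(-3)*(4 + 45)/8 = -(-3)*49/8 = -1/8*(-147) = 147/8)
5*(m(4) + y(0, -5)) = 5*(4**2 + 147/8) = 5*(16 + 147/8) = 5*(275/8) = 1375/8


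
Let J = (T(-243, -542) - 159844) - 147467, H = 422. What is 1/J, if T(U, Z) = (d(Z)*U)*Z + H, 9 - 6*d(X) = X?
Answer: 1/11788112 ≈ 8.4831e-8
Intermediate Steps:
d(X) = 3/2 - X/6
T(U, Z) = 422 + U*Z*(3/2 - Z/6) (T(U, Z) = ((3/2 - Z/6)*U)*Z + 422 = (U*(3/2 - Z/6))*Z + 422 = U*Z*(3/2 - Z/6) + 422 = 422 + U*Z*(3/2 - Z/6))
J = 11788112 (J = ((422 - ⅙*(-243)*(-542)*(-9 - 542)) - 159844) - 147467 = ((422 - ⅙*(-243)*(-542)*(-551)) - 159844) - 147467 = ((422 + 12095001) - 159844) - 147467 = (12095423 - 159844) - 147467 = 11935579 - 147467 = 11788112)
1/J = 1/11788112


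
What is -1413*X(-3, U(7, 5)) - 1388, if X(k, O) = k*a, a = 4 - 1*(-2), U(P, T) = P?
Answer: 24046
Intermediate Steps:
a = 6 (a = 4 + 2 = 6)
X(k, O) = 6*k (X(k, O) = k*6 = 6*k)
-1413*X(-3, U(7, 5)) - 1388 = -8478*(-3) - 1388 = -1413*(-18) - 1388 = 25434 - 1388 = 24046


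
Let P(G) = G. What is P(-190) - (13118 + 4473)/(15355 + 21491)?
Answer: -7018331/36846 ≈ -190.48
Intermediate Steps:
P(-190) - (13118 + 4473)/(15355 + 21491) = -190 - (13118 + 4473)/(15355 + 21491) = -190 - 17591/36846 = -7018331/36846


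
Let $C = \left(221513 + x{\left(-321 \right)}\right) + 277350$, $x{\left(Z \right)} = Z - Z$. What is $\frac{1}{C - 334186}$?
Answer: $\frac{1}{164677} \approx 6.0725 \cdot 10^{-6}$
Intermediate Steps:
$x{\left(Z \right)} = 0$
$C = 498863$ ($C = \left(221513 + 0\right) + 277350 = 221513 + 277350 = 498863$)
$\frac{1}{C - 334186} = \frac{1}{498863 - 334186} = \frac{1}{164677}$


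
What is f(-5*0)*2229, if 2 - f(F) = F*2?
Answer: 4458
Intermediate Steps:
f(F) = 2 - 2*F (f(F) = 2 - F*2 = 2 - 2*F)
f(-5*0)*2229 = (2 - (-10)*0)*2229 = (2 - 2*0)*2229 = (2 + 0)*2229 = 2*2229 = 4458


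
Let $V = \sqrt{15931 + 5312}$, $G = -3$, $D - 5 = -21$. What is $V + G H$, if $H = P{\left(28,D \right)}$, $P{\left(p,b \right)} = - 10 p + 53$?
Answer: $681 + \sqrt{21243} \approx 826.75$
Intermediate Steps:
$D = -16$ ($D = 5 - 21 = -16$)
$V = \sqrt{21243} \approx 145.75$
$P{\left(p,b \right)} = 53 - 10 p$
$H = -227$ ($H = 53 - 280 = -227$)
$V + G H = \sqrt{21243} - -681 = \sqrt{21243} + 681 = 681 + \sqrt{21243}$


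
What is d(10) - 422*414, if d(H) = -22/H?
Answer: -873551/5 ≈ -1.7471e+5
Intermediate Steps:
d(10) - 422*414 = -22/10 - 422*414 = -22*⅒ - 174708 = -11/5 - 174708 = -873551/5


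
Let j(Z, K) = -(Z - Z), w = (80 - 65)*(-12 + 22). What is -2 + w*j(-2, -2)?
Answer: -2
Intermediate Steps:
w = 150 (w = 15*10 = 150)
j(Z, K) = 0 (j(Z, K) = -1*0 = 0)
-2 + w*j(-2, -2) = -2 + 150*0 = -2 + 0 = -2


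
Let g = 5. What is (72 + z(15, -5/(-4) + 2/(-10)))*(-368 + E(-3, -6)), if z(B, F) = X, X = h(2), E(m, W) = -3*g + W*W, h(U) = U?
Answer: -25678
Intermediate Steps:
E(m, W) = -15 + W**2 (E(m, W) = -3*5 + W*W = -15 + W**2)
X = 2
z(B, F) = 2
(72 + z(15, -5/(-4) + 2/(-10)))*(-368 + E(-3, -6)) = (72 + 2)*(-368 + (-15 + (-6)**2)) = 74*(-368 + (-15 + 36)) = 74*(-368 + 21) = 74*(-347) = -25678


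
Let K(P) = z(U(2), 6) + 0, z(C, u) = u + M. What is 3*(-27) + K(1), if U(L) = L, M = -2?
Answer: -77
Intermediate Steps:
z(C, u) = -2 + u (z(C, u) = u - 2 = -2 + u)
K(P) = 4 (K(P) = (-2 + 6) + 0 = 4 + 0 = 4)
3*(-27) + K(1) = 3*(-27) + 4 = -81 + 4 = -77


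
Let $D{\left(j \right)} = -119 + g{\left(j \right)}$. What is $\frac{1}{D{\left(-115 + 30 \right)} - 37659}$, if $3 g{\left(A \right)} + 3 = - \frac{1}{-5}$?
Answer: $- \frac{15}{566684} \approx -2.647 \cdot 10^{-5}$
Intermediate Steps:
$g{\left(A \right)} = - \frac{14}{15}$ ($g{\left(A \right)} = -1 + \frac{\left(-1\right) \frac{1}{-5}}{3} = -1 + \frac{\left(-1\right) \left(- \frac{1}{5}\right)}{3} = -1 + \frac{1}{3} \cdot \frac{1}{5} = -1 + \frac{1}{15} = - \frac{14}{15}$)
$D{\left(j \right)} = - \frac{1799}{15}$ ($D{\left(j \right)} = -119 - \frac{14}{15} = - \frac{1799}{15}$)
$\frac{1}{D{\left(-115 + 30 \right)} - 37659} = \frac{1}{- \frac{1799}{15} - 37659} = \frac{1}{- \frac{566684}{15}} = - \frac{15}{566684}$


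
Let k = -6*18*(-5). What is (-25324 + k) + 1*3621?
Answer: -21163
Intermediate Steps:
k = 540 (k = -108*(-5) = 540)
(-25324 + k) + 1*3621 = (-25324 + 540) + 1*3621 = -24784 + 3621 = -21163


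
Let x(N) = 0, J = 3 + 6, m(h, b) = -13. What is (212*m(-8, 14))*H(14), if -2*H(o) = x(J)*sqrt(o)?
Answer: 0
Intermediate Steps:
J = 9
H(o) = 0 (H(o) = -0*sqrt(o) = -1/2*0 = 0)
(212*m(-8, 14))*H(14) = (212*(-13))*0 = -2756*0 = 0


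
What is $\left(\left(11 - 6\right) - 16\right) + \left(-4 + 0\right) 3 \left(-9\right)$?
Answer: $97$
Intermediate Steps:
$\left(\left(11 - 6\right) - 16\right) + \left(-4 + 0\right) 3 \left(-9\right) = \left(5 - 16\right) + \left(-4\right) 3 \left(-9\right) = -11 - -108 = -11 + 108 = 97$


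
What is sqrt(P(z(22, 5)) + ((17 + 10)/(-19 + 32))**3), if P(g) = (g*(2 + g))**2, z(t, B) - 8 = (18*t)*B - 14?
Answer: 3*sqrt(48283537024491535)/169 ≈ 3.9006e+6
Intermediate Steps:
z(t, B) = -6 + 18*B*t (z(t, B) = 8 + ((18*t)*B - 14) = 8 + (18*B*t - 14) = 8 + (-14 + 18*B*t) = -6 + 18*B*t)
P(g) = g**2*(2 + g)**2
sqrt(P(z(22, 5)) + ((17 + 10)/(-19 + 32))**3) = sqrt((-6 + 18*5*22)**2*(2 + (-6 + 18*5*22))**2 + ((17 + 10)/(-19 + 32))**3) = sqrt((-6 + 1980)**2*(2 + (-6 + 1980))**2 + (27/13)**3) = sqrt(1974**2*(2 + 1974)**2 + (27*(1/13))**3) = sqrt(3896676*1976**2 + (27/13)**3) = sqrt(3896676*3904576 + 19683/2197) = sqrt(15214867589376 + 19683/2197) = sqrt(33427064093878755/2197) = 3*sqrt(48283537024491535)/169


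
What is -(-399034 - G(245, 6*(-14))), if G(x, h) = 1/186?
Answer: 74220325/186 ≈ 3.9903e+5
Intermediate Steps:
G(x, h) = 1/186
-(-399034 - G(245, 6*(-14))) = -(-399034 - 1*1/186) = -(-399034 - 1/186) = -1*(-74220325/186) = 74220325/186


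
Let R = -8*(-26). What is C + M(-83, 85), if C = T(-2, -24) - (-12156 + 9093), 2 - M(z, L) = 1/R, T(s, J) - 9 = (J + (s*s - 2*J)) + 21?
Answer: 649583/208 ≈ 3123.0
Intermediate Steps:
R = 208
T(s, J) = 30 + s**2 - J (T(s, J) = 9 + ((J + (s*s - 2*J)) + 21) = 9 + ((J + (s**2 - 2*J)) + 21) = 9 + ((s**2 - J) + 21) = 9 + (21 + s**2 - J) = 30 + s**2 - J)
M(z, L) = 415/208 (M(z, L) = 2 - 1/208 = 415/208)
C = 3121 (C = (30 + (-2)**2 - 1*(-24)) - (-12156 + 9093) = (30 + 4 + 24) - 1*(-3063) = 58 + 3063 = 3121)
C + M(-83, 85) = 3121 + 415/208 = 649583/208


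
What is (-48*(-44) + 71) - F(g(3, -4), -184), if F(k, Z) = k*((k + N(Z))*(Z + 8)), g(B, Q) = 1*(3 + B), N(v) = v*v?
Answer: 35760455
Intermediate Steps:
N(v) = v**2
g(B, Q) = 3 + B
F(k, Z) = k*(8 + Z)*(k + Z**2) (F(k, Z) = k*((k + Z**2)*(Z + 8)) = k*((k + Z**2)*(8 + Z)) = k*((8 + Z)*(k + Z**2)) = k*(8 + Z)*(k + Z**2))
(-48*(-44) + 71) - F(g(3, -4), -184) = (-48*(-44) + 71) - (3 + 3)*((-184)**3 + 8*(3 + 3) + 8*(-184)**2 - 184*(3 + 3)) = (2112 + 71) - 6*(-6229504 + 8*6 + 8*33856 - 184*6) = 2183 - 6*(-6229504 + 48 + 270848 - 1104) = 2183 - 6*(-5959712) = 2183 - 1*(-35758272) = 2183 + 35758272 = 35760455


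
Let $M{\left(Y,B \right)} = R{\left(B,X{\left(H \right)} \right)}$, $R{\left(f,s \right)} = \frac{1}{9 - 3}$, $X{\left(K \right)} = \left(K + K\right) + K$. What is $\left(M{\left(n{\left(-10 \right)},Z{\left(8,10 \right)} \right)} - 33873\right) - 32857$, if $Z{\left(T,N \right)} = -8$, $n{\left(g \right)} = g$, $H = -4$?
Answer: $- \frac{400379}{6} \approx -66730.0$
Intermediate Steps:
$X{\left(K \right)} = 3 K$ ($X{\left(K \right)} = 2 K + K = 3 K$)
$R{\left(f,s \right)} = \frac{1}{6}$
$M{\left(Y,B \right)} = \frac{1}{6}$
$\left(M{\left(n{\left(-10 \right)},Z{\left(8,10 \right)} \right)} - 33873\right) - 32857 = \left(\frac{1}{6} - 33873\right) - 32857 = - \frac{203237}{6} - 32857 = - \frac{400379}{6}$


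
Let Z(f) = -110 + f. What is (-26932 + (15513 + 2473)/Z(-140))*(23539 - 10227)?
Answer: -44934562816/125 ≈ -3.5948e+8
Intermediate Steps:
(-26932 + (15513 + 2473)/Z(-140))*(23539 - 10227) = (-26932 + (15513 + 2473)/(-110 - 140))*(23539 - 10227) = (-26932 + 17986/(-250))*13312 = (-26932 + 17986*(-1/250))*13312 = (-26932 - 8993/125)*13312 = -3375493/125*13312 = -44934562816/125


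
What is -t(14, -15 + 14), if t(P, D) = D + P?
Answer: -13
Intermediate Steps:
-t(14, -15 + 14) = -((-15 + 14) + 14) = -(-1 + 14) = -1*13 = -13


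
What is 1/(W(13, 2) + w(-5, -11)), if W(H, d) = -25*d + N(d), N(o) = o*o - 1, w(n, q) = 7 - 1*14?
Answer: -1/54 ≈ -0.018519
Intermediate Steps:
w(n, q) = -7 (w(n, q) = 7 - 14 = -7)
N(o) = -1 + o² (N(o) = o² - 1 = -1 + o²)
W(H, d) = -1 + d² - 25*d (W(H, d) = -25*d + (-1 + d²) = -1 + d² - 25*d)
1/(W(13, 2) + w(-5, -11)) = 1/((-1 + 2² - 25*2) - 7) = 1/((-1 + 4 - 50) - 7) = 1/(-47 - 7) = 1/(-54) = -1/54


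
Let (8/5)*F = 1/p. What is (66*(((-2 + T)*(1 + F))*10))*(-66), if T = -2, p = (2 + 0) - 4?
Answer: 119790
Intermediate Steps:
p = -2 (p = 2 - 4 = -2)
F = -5/16 (F = (5/8)/(-2) = (5/8)*(-1/2) = -5/16 ≈ -0.31250)
(66*(((-2 + T)*(1 + F))*10))*(-66) = (66*(((-2 - 2)*(1 - 5/16))*10))*(-66) = (66*(-4*11/16*10))*(-66) = (66*(-11/4*10))*(-66) = (66*(-55/2))*(-66) = -1815*(-66) = 119790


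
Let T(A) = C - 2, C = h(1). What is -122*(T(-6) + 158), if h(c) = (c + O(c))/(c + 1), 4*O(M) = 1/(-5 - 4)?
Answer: -687287/36 ≈ -19091.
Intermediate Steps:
O(M) = -1/36 (O(M) = 1/(4*(-5 - 4)) = (¼)/(-9) = (¼)*(-⅑) = -1/36)
h(c) = (-1/36 + c)/(1 + c) (h(c) = (c - 1/36)/(c + 1) = (-1/36 + c)/(1 + c))
C = 35/72 (C = (-1/36 + 1)/(1 + 1) = (35/36)/2 = (½)*(35/36) = 35/72 ≈ 0.48611)
T(A) = -109/72 (T(A) = 35/72 - 2 = -109/72)
-122*(T(-6) + 158) = -122*(-109/72 + 158) = -122*11267/72 = -687287/36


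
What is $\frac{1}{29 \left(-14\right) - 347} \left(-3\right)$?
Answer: $\frac{1}{251} \approx 0.0039841$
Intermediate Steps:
$\frac{1}{29 \left(-14\right) - 347} \left(-3\right) = \frac{1}{-406 - 347} \left(-3\right) = \frac{1}{-753} \left(-3\right) = \left(- \frac{1}{753}\right) \left(-3\right) = \frac{1}{251}$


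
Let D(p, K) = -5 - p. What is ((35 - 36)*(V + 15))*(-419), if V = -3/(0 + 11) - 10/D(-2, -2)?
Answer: 249724/33 ≈ 7567.4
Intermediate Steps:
V = 101/33 (V = -3/(0 + 11) - 10/(-5 - 1*(-2)) = -3/11 - 10/(-5 + 2) = -3*1/11 - 10/(-3) = -3/11 - 10*(-⅓) = -3/11 + 10/3 = 101/33 ≈ 3.0606)
((35 - 36)*(V + 15))*(-419) = ((35 - 36)*(101/33 + 15))*(-419) = -1*596/33*(-419) = -596/33*(-419) = 249724/33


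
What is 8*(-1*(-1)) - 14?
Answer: -6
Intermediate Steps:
8*(-1*(-1)) - 14 = 8*1 - 14 = 8 - 14 = -6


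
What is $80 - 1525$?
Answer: $-1445$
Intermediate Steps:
$80 - 1525 = -1445$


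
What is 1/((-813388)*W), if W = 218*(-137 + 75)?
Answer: 1/10993752208 ≈ 9.0961e-11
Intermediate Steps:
W = -13516 (W = 218*(-62) = -13516)
1/((-813388)*W) = 1/(-813388*(-13516)) = -1/813388*(-1/13516) = 1/10993752208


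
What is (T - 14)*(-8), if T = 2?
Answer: 96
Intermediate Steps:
(T - 14)*(-8) = (2 - 14)*(-8) = -12*(-8) = 96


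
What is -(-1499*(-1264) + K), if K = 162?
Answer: -1894898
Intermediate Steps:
-(-1499*(-1264) + K) = -(-1499*(-1264) + 162) = -(1894736 + 162) = -1*1894898 = -1894898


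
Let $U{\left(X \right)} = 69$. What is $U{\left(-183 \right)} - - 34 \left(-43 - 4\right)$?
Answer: $-1529$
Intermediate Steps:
$U{\left(-183 \right)} - - 34 \left(-43 - 4\right) = 69 - - 34 \left(-43 - 4\right) = 69 - \left(-34\right) \left(-47\right) = 69 - 1598 = -1529$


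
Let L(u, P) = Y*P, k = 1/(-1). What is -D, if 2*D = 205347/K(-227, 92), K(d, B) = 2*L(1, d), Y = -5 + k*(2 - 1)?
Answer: -68449/1816 ≈ -37.692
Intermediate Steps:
k = -1
Y = -6 (Y = -5 - (2 - 1) = -5 - 1*1 = -5 - 1 = -6)
L(u, P) = -6*P
K(d, B) = -12*d (K(d, B) = 2*(-6*d) = -12*d)
D = 68449/1816 (D = (205347/((-12*(-227))))/2 = (205347/2724)/2 = (205347*(1/2724))/2 = (1/2)*(68449/908) = 68449/1816 ≈ 37.692)
-D = -1*68449/1816 = -68449/1816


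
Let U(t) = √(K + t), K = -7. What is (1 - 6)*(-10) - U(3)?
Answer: 50 - 2*I ≈ 50.0 - 2.0*I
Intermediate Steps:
U(t) = √(-7 + t)
(1 - 6)*(-10) - U(3) = (1 - 6)*(-10) - √(-7 + 3) = -5*(-10) - √(-4) = 50 - 2*I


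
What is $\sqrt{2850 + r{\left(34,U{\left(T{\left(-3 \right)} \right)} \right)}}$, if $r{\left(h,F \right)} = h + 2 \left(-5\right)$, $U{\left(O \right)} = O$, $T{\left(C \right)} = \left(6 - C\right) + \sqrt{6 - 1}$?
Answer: $\sqrt{2874} \approx 53.61$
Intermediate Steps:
$T{\left(C \right)} = 6 + \sqrt{5} - C$ ($T{\left(C \right)} = \left(6 - C\right) + \sqrt{5} = 6 + \sqrt{5} - C$)
$r{\left(h,F \right)} = -10 + h$ ($r{\left(h,F \right)} = h - 10 = -10 + h$)
$\sqrt{2850 + r{\left(34,U{\left(T{\left(-3 \right)} \right)} \right)}} = \sqrt{2850 + \left(-10 + 34\right)} = \sqrt{2850 + 24} = \sqrt{2874}$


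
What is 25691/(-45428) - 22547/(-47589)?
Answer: -198343883/2161873092 ≈ -0.091746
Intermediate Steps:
25691/(-45428) - 22547/(-47589) = 25691*(-1/45428) - 22547*(-1/47589) = -25691/45428 + 22547/47589 = -198343883/2161873092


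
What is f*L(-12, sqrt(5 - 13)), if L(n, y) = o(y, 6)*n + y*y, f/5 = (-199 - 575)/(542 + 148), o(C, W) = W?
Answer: 10320/23 ≈ 448.70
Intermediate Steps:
f = -129/23 (f = 5*((-199 - 575)/(542 + 148)) = 5*(-774/690) = 5*(-774*1/690) = 5*(-129/115) = -129/23 ≈ -5.6087)
L(n, y) = y**2 + 6*n (L(n, y) = 6*n + y*y = 6*n + y**2 = y**2 + 6*n)
f*L(-12, sqrt(5 - 13)) = -129*((sqrt(5 - 13))**2 + 6*(-12))/23 = -129*((sqrt(-8))**2 - 72)/23 = -129*((2*I*sqrt(2))**2 - 72)/23 = -129*(-8 - 72)/23 = -129/23*(-80) = 10320/23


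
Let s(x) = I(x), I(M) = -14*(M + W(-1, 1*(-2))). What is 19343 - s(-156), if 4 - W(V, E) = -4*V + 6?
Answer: 17075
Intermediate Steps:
W(V, E) = -2 + 4*V (W(V, E) = 4 - (-4*V + 6) = 4 - (6 - 4*V) = 4 + (-6 + 4*V) = -2 + 4*V)
I(M) = 84 - 14*M (I(M) = -14*(M + (-2 + 4*(-1))) = -14*(M + (-2 - 4)) = -14*(M - 6) = -14*(-6 + M) = 84 - 14*M)
s(x) = 84 - 14*x
19343 - s(-156) = 19343 - (84 - 14*(-156)) = 19343 - (84 + 2184) = 19343 - 1*2268 = 19343 - 2268 = 17075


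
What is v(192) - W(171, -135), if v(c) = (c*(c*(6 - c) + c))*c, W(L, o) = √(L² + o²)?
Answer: -1309409280 - 9*√586 ≈ -1.3094e+9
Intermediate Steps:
v(c) = c²*(c + c*(6 - c)) (v(c) = (c*(c + c*(6 - c)))*c = c²*(c + c*(6 - c)))
v(192) - W(171, -135) = 192³*(7 - 1*192) - √(171² + (-135)²) = 7077888*(7 - 192) - √(29241 + 18225) = 7077888*(-185) - √47466 = -1309409280 - 9*√586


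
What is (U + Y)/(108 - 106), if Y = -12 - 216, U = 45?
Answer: -183/2 ≈ -91.500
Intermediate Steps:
Y = -228
(U + Y)/(108 - 106) = (45 - 228)/(108 - 106) = -183/2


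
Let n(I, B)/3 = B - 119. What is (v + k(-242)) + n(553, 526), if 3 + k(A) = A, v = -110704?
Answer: -109728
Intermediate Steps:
k(A) = -3 + A
n(I, B) = -357 + 3*B (n(I, B) = 3*(B - 119) = 3*(-119 + B) = -357 + 3*B)
(v + k(-242)) + n(553, 526) = (-110704 + (-3 - 242)) + (-357 + 3*526) = (-110704 - 245) + (-357 + 1578) = -110949 + 1221 = -109728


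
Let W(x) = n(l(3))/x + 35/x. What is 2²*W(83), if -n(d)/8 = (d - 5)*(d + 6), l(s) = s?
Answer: 716/83 ≈ 8.6265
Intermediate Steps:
n(d) = -8*(-5 + d)*(6 + d) (n(d) = -8*(d - 5)*(d + 6) = -8*(-5 + d)*(6 + d))
W(x) = 179/x (W(x) = (240 - 8*3 - 8*3²)/x + 35/x = (240 - 24 - 8*9)/x + 35/x = (240 - 24 - 72)/x + 35/x = 144/x + 35/x = 179/x)
2²*W(83) = 2²*(179/83) = 4*(179*(1/83)) = 4*(179/83) = 716/83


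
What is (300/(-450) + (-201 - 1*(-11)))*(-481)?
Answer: 275132/3 ≈ 91711.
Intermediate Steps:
(300/(-450) + (-201 - 1*(-11)))*(-481) = (300*(-1/450) + (-201 + 11))*(-481) = (-⅔ - 190)*(-481) = -572/3*(-481) = 275132/3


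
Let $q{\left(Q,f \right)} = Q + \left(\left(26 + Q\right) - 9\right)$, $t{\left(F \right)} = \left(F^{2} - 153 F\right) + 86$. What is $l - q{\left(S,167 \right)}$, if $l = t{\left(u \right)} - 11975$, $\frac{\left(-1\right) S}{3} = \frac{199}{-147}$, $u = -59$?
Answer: $\frac{29100}{49} \approx 593.88$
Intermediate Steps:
$t{\left(F \right)} = 86 + F^{2} - 153 F$
$S = \frac{199}{49}$ ($S = - 3 \frac{199}{-147} = - 3 \cdot 199 \left(- \frac{1}{147}\right) = \left(-3\right) \left(- \frac{199}{147}\right) = \frac{199}{49} \approx 4.0612$)
$q{\left(Q,f \right)} = 17 + 2 Q$ ($q{\left(Q,f \right)} = Q + \left(17 + Q\right) = 17 + 2 Q$)
$l = 619$ ($l = \left(86 + \left(-59\right)^{2} - -9027\right) - 11975 = \left(86 + 3481 + 9027\right) - 11975 = 12594 - 11975 = 619$)
$l - q{\left(S,167 \right)} = 619 - \left(17 + 2 \cdot \frac{199}{49}\right) = 619 - \left(17 + \frac{398}{49}\right) = 619 - \frac{1231}{49} = \frac{29100}{49}$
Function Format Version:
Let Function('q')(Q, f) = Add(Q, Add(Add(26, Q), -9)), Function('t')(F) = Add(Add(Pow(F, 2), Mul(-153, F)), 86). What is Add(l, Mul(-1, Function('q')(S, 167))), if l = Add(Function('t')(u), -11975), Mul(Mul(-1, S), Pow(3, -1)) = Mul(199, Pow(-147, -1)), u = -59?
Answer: Rational(29100, 49) ≈ 593.88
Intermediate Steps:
Function('t')(F) = Add(86, Pow(F, 2), Mul(-153, F))
S = Rational(199, 49) (S = Mul(-3, Mul(199, Pow(-147, -1))) = Mul(-3, Mul(199, Rational(-1, 147))) = Mul(-3, Rational(-199, 147)) = Rational(199, 49) ≈ 4.0612)
Function('q')(Q, f) = Add(17, Mul(2, Q)) (Function('q')(Q, f) = Add(Q, Add(17, Q)) = Add(17, Mul(2, Q)))
l = 619 (l = Add(Add(86, Pow(-59, 2), Mul(-153, -59)), -11975) = Add(Add(86, 3481, 9027), -11975) = Add(12594, -11975) = 619)
Add(l, Mul(-1, Function('q')(S, 167))) = Add(619, Mul(-1, Add(17, Mul(2, Rational(199, 49))))) = Add(619, Mul(-1, Add(17, Rational(398, 49)))) = Add(619, Mul(-1, Rational(1231, 49))) = Add(619, Rational(-1231, 49)) = Rational(29100, 49)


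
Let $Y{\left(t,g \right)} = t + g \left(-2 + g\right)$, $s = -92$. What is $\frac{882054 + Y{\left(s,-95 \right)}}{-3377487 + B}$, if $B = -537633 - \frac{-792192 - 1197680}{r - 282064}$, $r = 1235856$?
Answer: $- \frac{53124843324}{233388009073} \approx -0.22762$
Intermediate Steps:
$B = - \frac{32049254029}{59612}$ ($B = -537633 - \frac{-792192 - 1197680}{1235856 - 282064} = -537633 - - \frac{1989872}{953792} = -537633 - \left(-1989872\right) \frac{1}{953792} = -537633 - - \frac{124367}{59612} = -537633 + \frac{124367}{59612} = - \frac{32049254029}{59612} \approx -5.3763 \cdot 10^{5}$)
$\frac{882054 + Y{\left(s,-95 \right)}}{-3377487 + B} = \frac{882054 - \left(-98 - 9025\right)}{-3377487 - \frac{32049254029}{59612}} = \frac{882054 + \left(-92 + 9025 + 190\right)}{- \frac{233388009073}{59612}} = \left(882054 + 9123\right) \left(- \frac{59612}{233388009073}\right) = 891177 \left(- \frac{59612}{233388009073}\right) = - \frac{53124843324}{233388009073}$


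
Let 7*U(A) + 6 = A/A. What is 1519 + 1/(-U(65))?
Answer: 7602/5 ≈ 1520.4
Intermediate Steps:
U(A) = -5/7 (U(A) = -6/7 + (A/A)/7 = -6/7 + (1/7)*1 = -6/7 + 1/7 = -5/7)
1519 + 1/(-U(65)) = 1519 + 1/(-1*(-5/7)) = 1519 + 1/(5/7) = 1519 + 7/5 = 7602/5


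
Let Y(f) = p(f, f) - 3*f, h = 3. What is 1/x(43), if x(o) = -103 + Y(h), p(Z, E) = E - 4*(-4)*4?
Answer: -1/45 ≈ -0.022222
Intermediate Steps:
p(Z, E) = 64 + E (p(Z, E) = E + 16*4 = E + 64 = 64 + E)
Y(f) = 64 - 2*f (Y(f) = (64 + f) - 3*f = 64 - 2*f)
x(o) = -45 (x(o) = -103 + (64 - 2*3) = -103 + (64 - 6) = -103 + 58 = -45)
1/x(43) = 1/(-45) = -1/45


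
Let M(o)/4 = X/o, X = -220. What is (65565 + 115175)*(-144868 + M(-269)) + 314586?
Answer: -7043102309246/269 ≈ -2.6183e+10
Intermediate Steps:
M(o) = -880/o (M(o) = 4*(-220/o) = -880/o)
(65565 + 115175)*(-144868 + M(-269)) + 314586 = (65565 + 115175)*(-144868 - 880/(-269)) + 314586 = 180740*(-144868 - 880*(-1/269)) + 314586 = 180740*(-144868 + 880/269) + 314586 = 180740*(-38968612/269) + 314586 = -7043186932880/269 + 314586 = -7043102309246/269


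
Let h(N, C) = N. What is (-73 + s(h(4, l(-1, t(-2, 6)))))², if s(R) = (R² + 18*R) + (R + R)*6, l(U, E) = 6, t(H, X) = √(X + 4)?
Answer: 3969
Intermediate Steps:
t(H, X) = √(4 + X)
s(R) = R² + 30*R (s(R) = (R² + 18*R) + (2*R)*6 = (R² + 18*R) + 12*R = R² + 30*R)
(-73 + s(h(4, l(-1, t(-2, 6)))))² = (-73 + 4*(30 + 4))² = (-73 + 4*34)² = (-73 + 136)² = 63² = 3969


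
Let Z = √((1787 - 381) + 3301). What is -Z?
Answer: -3*√523 ≈ -68.608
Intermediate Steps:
Z = 3*√523 (Z = √(1406 + 3301) = √4707 = 3*√523 ≈ 68.608)
-Z = -3*√523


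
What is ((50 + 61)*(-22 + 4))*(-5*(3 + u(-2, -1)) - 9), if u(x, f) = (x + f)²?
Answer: 137862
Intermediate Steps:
u(x, f) = (f + x)²
((50 + 61)*(-22 + 4))*(-5*(3 + u(-2, -1)) - 9) = ((50 + 61)*(-22 + 4))*(-5*(3 + (-1 - 2)²) - 9) = (111*(-18))*(-5*(3 + (-3)²) - 9) = -1998*(-5*(3 + 9) - 9) = -1998*(-5*12 - 9) = -1998*(-60 - 9) = -1998*(-69) = 137862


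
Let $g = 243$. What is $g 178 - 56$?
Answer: $43198$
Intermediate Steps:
$g 178 - 56 = 243 \cdot 178 - 56 = 43254 - 56 = 43198$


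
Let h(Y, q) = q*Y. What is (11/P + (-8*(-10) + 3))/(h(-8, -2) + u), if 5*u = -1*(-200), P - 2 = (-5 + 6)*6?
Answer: 675/448 ≈ 1.5067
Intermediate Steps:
h(Y, q) = Y*q
P = 8 (P = 2 + (-5 + 6)*6 = 2 + 1*6 = 2 + 6 = 8)
u = 40 (u = (-1*(-200))/5 = (⅕)*200 = 40)
(11/P + (-8*(-10) + 3))/(h(-8, -2) + u) = (11/8 + (-8*(-10) + 3))/(-8*(-2) + 40) = (11*(⅛) + (80 + 3))/(16 + 40) = (11/8 + 83)/56 = (675/8)*(1/56) = 675/448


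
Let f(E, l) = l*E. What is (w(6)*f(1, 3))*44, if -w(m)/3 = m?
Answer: -2376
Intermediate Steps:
w(m) = -3*m
f(E, l) = E*l
(w(6)*f(1, 3))*44 = ((-3*6)*(1*3))*44 = -18*3*44 = -54*44 = -2376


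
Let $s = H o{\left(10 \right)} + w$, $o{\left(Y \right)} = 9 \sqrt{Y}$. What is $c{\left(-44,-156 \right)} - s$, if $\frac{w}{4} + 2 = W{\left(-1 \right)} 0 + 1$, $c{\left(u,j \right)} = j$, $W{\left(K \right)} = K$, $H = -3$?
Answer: $-152 + 27 \sqrt{10} \approx -66.619$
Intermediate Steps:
$w = -4$ ($w = -8 + 4 \left(\left(-1\right) 0 + 1\right) = -8 + 4 \left(0 + 1\right) = -8 + 4 \cdot 1 = -8 + 4 = -4$)
$s = -4 - 27 \sqrt{10}$ ($s = - 3 \cdot 9 \sqrt{10} - 4 = - 27 \sqrt{10} - 4 = -4 - 27 \sqrt{10} \approx -89.381$)
$c{\left(-44,-156 \right)} - s = -156 - \left(-4 - 27 \sqrt{10}\right) = -156 + \left(4 + 27 \sqrt{10}\right) = -152 + 27 \sqrt{10}$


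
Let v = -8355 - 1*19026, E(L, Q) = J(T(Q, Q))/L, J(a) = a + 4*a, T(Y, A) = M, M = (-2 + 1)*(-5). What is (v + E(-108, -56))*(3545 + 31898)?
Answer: -104811082639/108 ≈ -9.7047e+8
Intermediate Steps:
M = 5 (M = -1*(-5) = 5)
T(Y, A) = 5
J(a) = 5*a
E(L, Q) = 25/L (E(L, Q) = (5*5)/L = 25/L)
v = -27381 (v = -8355 - 19026 = -27381)
(v + E(-108, -56))*(3545 + 31898) = (-27381 + 25/(-108))*(3545 + 31898) = (-27381 + 25*(-1/108))*35443 = (-27381 - 25/108)*35443 = -2957173/108*35443 = -104811082639/108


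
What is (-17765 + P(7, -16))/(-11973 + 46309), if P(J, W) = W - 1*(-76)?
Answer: -17705/34336 ≈ -0.51564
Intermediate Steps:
P(J, W) = 76 + W (P(J, W) = W + 76 = 76 + W)
(-17765 + P(7, -16))/(-11973 + 46309) = (-17765 + (76 - 16))/(-11973 + 46309) = (-17765 + 60)/34336 = -17705*1/34336 = -17705/34336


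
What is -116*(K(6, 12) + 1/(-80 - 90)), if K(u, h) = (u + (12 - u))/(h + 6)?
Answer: -19546/255 ≈ -76.651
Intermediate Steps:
K(u, h) = 12/(6 + h)
-116*(K(6, 12) + 1/(-80 - 90)) = -116*(12/(6 + 12) + 1/(-80 - 90)) = -116*(12/18 + 1/(-170)) = -116*(12*(1/18) - 1/170) = -116*(⅔ - 1/170) = -116*337/510 = -19546/255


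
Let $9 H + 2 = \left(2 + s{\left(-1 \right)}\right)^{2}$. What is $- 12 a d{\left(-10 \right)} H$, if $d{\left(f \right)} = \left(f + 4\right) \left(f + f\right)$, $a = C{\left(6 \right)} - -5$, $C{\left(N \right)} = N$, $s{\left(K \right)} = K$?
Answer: $1760$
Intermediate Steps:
$a = 11$ ($a = 6 - -5 = 6 + 5 = 11$)
$H = - \frac{1}{9}$ ($H = - \frac{2}{9} + \frac{\left(2 - 1\right)^{2}}{9} = - \frac{2}{9} + \frac{1^{2}}{9} = - \frac{2}{9} + \frac{1}{9} \cdot 1 = - \frac{2}{9} + \frac{1}{9} = - \frac{1}{9} \approx -0.11111$)
$d{\left(f \right)} = 2 f \left(4 + f\right)$ ($d{\left(f \right)} = \left(4 + f\right) 2 f = 2 f \left(4 + f\right)$)
$- 12 a d{\left(-10 \right)} H = \left(-12\right) 11 \cdot 2 \left(-10\right) \left(4 - 10\right) \left(- \frac{1}{9}\right) = - 132 \cdot 2 \left(-10\right) \left(-6\right) \left(- \frac{1}{9}\right) = \left(-132\right) 120 \left(- \frac{1}{9}\right) = \left(-15840\right) \left(- \frac{1}{9}\right) = 1760$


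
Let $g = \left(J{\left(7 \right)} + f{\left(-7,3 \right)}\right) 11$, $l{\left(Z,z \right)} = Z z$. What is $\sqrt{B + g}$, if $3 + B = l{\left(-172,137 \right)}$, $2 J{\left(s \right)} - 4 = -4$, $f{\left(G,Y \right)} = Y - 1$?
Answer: $i \sqrt{23545} \approx 153.44 i$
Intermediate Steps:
$f{\left(G,Y \right)} = -1 + Y$
$J{\left(s \right)} = 0$ ($J{\left(s \right)} = 2 + \frac{1}{2} \left(-4\right) = 2 - 2 = 0$)
$g = 22$ ($g = \left(0 + \left(-1 + 3\right)\right) 11 = \left(0 + 2\right) 11 = 2 \cdot 11 = 22$)
$B = -23567$ ($B = -3 - 23564 = -23567$)
$\sqrt{B + g} = \sqrt{-23567 + 22} = \sqrt{-23545} = i \sqrt{23545}$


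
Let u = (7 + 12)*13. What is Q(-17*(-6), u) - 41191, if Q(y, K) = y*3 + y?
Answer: -40783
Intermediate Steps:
u = 247 (u = 19*13 = 247)
Q(y, K) = 4*y (Q(y, K) = 3*y + y = 4*y)
Q(-17*(-6), u) - 41191 = 4*(-17*(-6)) - 41191 = 4*102 - 41191 = 408 - 41191 = -40783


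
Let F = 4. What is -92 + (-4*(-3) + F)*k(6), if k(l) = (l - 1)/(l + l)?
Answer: -256/3 ≈ -85.333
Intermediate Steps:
k(l) = (-1 + l)/(2*l) (k(l) = (-1 + l)/((2*l)) = (-1 + l)*(1/(2*l)) = (-1 + l)/(2*l))
-92 + (-4*(-3) + F)*k(6) = -92 + (-4*(-3) + 4)*((½)*(-1 + 6)/6) = -92 + (12 + 4)*((½)*(⅙)*5) = -92 + 16*(5/12) = -92 + 20/3 = -256/3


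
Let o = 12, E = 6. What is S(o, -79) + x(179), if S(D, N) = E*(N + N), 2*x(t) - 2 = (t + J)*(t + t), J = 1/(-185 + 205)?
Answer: 622059/20 ≈ 31103.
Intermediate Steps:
J = 1/20 ≈ 0.050000
x(t) = 1 + t*(1/20 + t) (x(t) = 1 + ((t + 1/20)*(t + t))/2 = 1 + ((1/20 + t)*(2*t))/2 = 1 + (2*t*(1/20 + t))/2 = 1 + t*(1/20 + t))
S(D, N) = 12*N (S(D, N) = 6*(N + N) = 6*(2*N) = 12*N)
S(o, -79) + x(179) = 12*(-79) + (1 + 179**2 + (1/20)*179) = -948 + (1 + 32041 + 179/20) = -948 + 641019/20 = 622059/20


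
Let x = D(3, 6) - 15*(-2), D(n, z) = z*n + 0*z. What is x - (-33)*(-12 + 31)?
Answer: 675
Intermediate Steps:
D(n, z) = n*z (D(n, z) = n*z + 0 = n*z)
x = 48 (x = 3*6 - 15*(-2) = 18 + 30 = 48)
x - (-33)*(-12 + 31) = 48 - (-33)*(-12 + 31) = 48 - (-33)*19 = 48 - 1*(-627) = 48 + 627 = 675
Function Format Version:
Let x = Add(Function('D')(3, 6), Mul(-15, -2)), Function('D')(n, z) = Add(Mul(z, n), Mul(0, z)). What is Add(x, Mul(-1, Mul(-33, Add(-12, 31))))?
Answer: 675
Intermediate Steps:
Function('D')(n, z) = Mul(n, z) (Function('D')(n, z) = Add(Mul(n, z), 0) = Mul(n, z))
x = 48 (x = Add(Mul(3, 6), Mul(-15, -2)) = Add(18, 30) = 48)
Add(x, Mul(-1, Mul(-33, Add(-12, 31)))) = Add(48, Mul(-1, Mul(-33, Add(-12, 31)))) = Add(48, Mul(-1, Mul(-33, 19))) = Add(48, Mul(-1, -627)) = Add(48, 627) = 675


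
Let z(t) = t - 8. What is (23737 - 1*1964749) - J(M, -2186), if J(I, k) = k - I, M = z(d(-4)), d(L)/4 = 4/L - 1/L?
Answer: -1938837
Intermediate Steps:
d(L) = 12/L (d(L) = 4*(4/L - 1/L) = 4*(3/L) = 12/L)
z(t) = -8 + t
M = -11 (M = -8 + 12/(-4) = -8 + 12*(-¼) = -8 - 3 = -11)
(23737 - 1*1964749) - J(M, -2186) = (23737 - 1*1964749) - (-2186 - 1*(-11)) = (23737 - 1964749) - (-2186 + 11) = -1941012 - 1*(-2175) = -1941012 + 2175 = -1938837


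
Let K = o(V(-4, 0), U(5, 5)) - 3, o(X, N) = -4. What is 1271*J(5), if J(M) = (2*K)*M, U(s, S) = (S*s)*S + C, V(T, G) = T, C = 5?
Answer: -88970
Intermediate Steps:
U(s, S) = 5 + s*S² (U(s, S) = (S*s)*S + 5 = s*S² + 5 = 5 + s*S²)
K = -7 (K = -4 - 3 = -7)
J(M) = -14*M (J(M) = (2*(-7))*M = -14*M)
1271*J(5) = 1271*(-14*5) = 1271*(-70) = -88970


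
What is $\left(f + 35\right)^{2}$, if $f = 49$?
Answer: $7056$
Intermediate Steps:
$\left(f + 35\right)^{2} = \left(49 + 35\right)^{2} = 84^{2} = 7056$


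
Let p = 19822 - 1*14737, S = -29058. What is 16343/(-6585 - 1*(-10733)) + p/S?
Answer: 75633719/20088764 ≈ 3.7650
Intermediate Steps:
p = 5085 (p = 19822 - 14737 = 5085)
16343/(-6585 - 1*(-10733)) + p/S = 16343/(-6585 - 1*(-10733)) + 5085/(-29058) = 16343/(-6585 + 10733) + 5085*(-1/29058) = 16343/4148 - 1695/9686 = 75633719/20088764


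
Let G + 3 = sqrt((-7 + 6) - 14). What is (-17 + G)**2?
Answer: (20 - I*sqrt(15))**2 ≈ 385.0 - 154.92*I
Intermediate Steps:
G = -3 + I*sqrt(15) (G = -3 + sqrt((-7 + 6) - 14) = -3 + sqrt(-1 - 14) = -3 + sqrt(-15) = -3 + I*sqrt(15) ≈ -3.0 + 3.873*I)
(-17 + G)**2 = (-17 + (-3 + I*sqrt(15)))**2 = (-20 + I*sqrt(15))**2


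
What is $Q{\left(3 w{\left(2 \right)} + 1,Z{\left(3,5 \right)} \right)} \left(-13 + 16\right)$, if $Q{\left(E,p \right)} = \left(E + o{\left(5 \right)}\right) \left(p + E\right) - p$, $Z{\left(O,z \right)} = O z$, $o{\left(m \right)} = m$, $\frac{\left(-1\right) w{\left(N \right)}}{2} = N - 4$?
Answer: $1467$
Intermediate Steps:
$w{\left(N \right)} = 8 - 2 N$ ($w{\left(N \right)} = - 2 \left(N - 4\right) = - 2 \left(-4 + N\right) = 8 - 2 N$)
$Q{\left(E,p \right)} = - p + \left(5 + E\right) \left(E + p\right)$ ($Q{\left(E,p \right)} = \left(E + 5\right) \left(p + E\right) - p = \left(5 + E\right) \left(E + p\right) - p = - p + \left(5 + E\right) \left(E + p\right)$)
$Q{\left(3 w{\left(2 \right)} + 1,Z{\left(3,5 \right)} \right)} \left(-13 + 16\right) = \left(\left(3 \left(8 - 4\right) + 1\right)^{2} + 4 \cdot 3 \cdot 5 + 5 \left(3 \left(8 - 4\right) + 1\right) + \left(3 \left(8 - 4\right) + 1\right) 3 \cdot 5\right) \left(-13 + 16\right) = \left(\left(3 \left(8 - 4\right) + 1\right)^{2} + 4 \cdot 15 + 5 \left(3 \left(8 - 4\right) + 1\right) + \left(3 \left(8 - 4\right) + 1\right) 15\right) 3 = \left(\left(3 \cdot 4 + 1\right)^{2} + 60 + 5 \left(3 \cdot 4 + 1\right) + \left(3 \cdot 4 + 1\right) 15\right) 3 = \left(\left(12 + 1\right)^{2} + 60 + 5 \left(12 + 1\right) + \left(12 + 1\right) 15\right) 3 = \left(13^{2} + 60 + 5 \cdot 13 + 13 \cdot 15\right) 3 = \left(169 + 60 + 65 + 195\right) 3 = 489 \cdot 3 = 1467$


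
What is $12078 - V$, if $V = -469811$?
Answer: $481889$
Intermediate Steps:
$12078 - V = 12078 - -469811 = 12078 + 469811 = 481889$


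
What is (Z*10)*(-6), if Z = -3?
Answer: 180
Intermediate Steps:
(Z*10)*(-6) = -3*10*(-6) = -30*(-6) = 180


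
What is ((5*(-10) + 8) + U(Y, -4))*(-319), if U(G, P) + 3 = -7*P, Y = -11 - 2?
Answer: 5423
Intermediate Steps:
Y = -13
U(G, P) = -3 - 7*P
((5*(-10) + 8) + U(Y, -4))*(-319) = ((5*(-10) + 8) + (-3 - 7*(-4)))*(-319) = ((-50 + 8) + (-3 + 28))*(-319) = (-42 + 25)*(-319) = -17*(-319) = 5423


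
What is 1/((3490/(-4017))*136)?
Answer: -4017/474640 ≈ -0.0084633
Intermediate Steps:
1/((3490/(-4017))*136) = 1/((3490*(-1/4017))*136) = 1/(-3490/4017*136) = 1/(-474640/4017) = -4017/474640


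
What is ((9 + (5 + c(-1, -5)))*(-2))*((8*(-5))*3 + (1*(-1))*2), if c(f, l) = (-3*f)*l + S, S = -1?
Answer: -488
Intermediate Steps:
c(f, l) = -1 - 3*f*l (c(f, l) = (-3*f)*l - 1 = -3*f*l - 1 = -1 - 3*f*l)
((9 + (5 + c(-1, -5)))*(-2))*((8*(-5))*3 + (1*(-1))*2) = ((9 + (5 + (-1 - 3*(-1)*(-5))))*(-2))*((8*(-5))*3 + (1*(-1))*2) = ((9 + (5 + (-1 - 15)))*(-2))*(-40*3 - 1*2) = ((9 + (5 - 16))*(-2))*(-120 - 2) = ((9 - 11)*(-2))*(-122) = -2*(-2)*(-122) = 4*(-122) = -488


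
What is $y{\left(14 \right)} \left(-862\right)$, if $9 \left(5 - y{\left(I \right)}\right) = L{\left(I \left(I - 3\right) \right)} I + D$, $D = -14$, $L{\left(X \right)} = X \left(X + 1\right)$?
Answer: $\frac{288012302}{9} \approx 3.2001 \cdot 10^{7}$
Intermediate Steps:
$L{\left(X \right)} = X \left(1 + X\right)$
$y{\left(I \right)} = \frac{59}{9} - \frac{I^{2} \left(1 + I \left(-3 + I\right)\right) \left(-3 + I\right)}{9}$ ($y{\left(I \right)} = 5 - \frac{I \left(I - 3\right) \left(1 + I \left(I - 3\right)\right) I - 14}{9} = 5 - \frac{I \left(-3 + I\right) \left(1 + I \left(-3 + I\right)\right) I - 14}{9} = 5 - \frac{I \left(1 + I \left(-3 + I\right)\right) \left(-3 + I\right) I - 14}{9} = 5 - \frac{I^{2} \left(1 + I \left(-3 + I\right)\right) \left(-3 + I\right) - 14}{9} = 5 - \frac{-14 + I^{2} \left(1 + I \left(-3 + I\right)\right) \left(-3 + I\right)}{9} = 5 - \left(- \frac{14}{9} + \frac{I^{2} \left(1 + I \left(-3 + I\right)\right) \left(-3 + I\right)}{9}\right) = \frac{59}{9} - \frac{I^{2} \left(1 + I \left(-3 + I\right)\right) \left(-3 + I\right)}{9}$)
$y{\left(14 \right)} \left(-862\right) = \left(\frac{59}{9} - \frac{14^{2} \left(1 + 14 \left(-3 + 14\right)\right) \left(-3 + 14\right)}{9}\right) \left(-862\right) = \left(\frac{59}{9} - \frac{196}{9} \left(1 + 14 \cdot 11\right) 11\right) \left(-862\right) = \left(\frac{59}{9} - \frac{196}{9} \left(1 + 154\right) 11\right) \left(-862\right) = \left(\frac{59}{9} - \frac{196}{9} \cdot 155 \cdot 11\right) \left(-862\right) = \left(\frac{59}{9} - \frac{334180}{9}\right) \left(-862\right) = \left(- \frac{334121}{9}\right) \left(-862\right) = \frac{288012302}{9}$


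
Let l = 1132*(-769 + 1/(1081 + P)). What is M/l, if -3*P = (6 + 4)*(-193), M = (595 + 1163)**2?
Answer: -3996871893/1125783622 ≈ -3.5503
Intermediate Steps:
M = 3090564 (M = 1758**2 = 3090564)
P = 1930/3 (P = -(6 + 4)*(-193)/3 = -10*(-193)/3 = -1/3*(-1930) = 1930/3 ≈ 643.33)
l = -4503134488/5173 (l = 1132*(-769 + 1/(1081 + 1930/3)) = 1132*(-769 + 1/(5173/3)) = 1132*(-769 + 3/5173) = 1132*(-3978034/5173) = -4503134488/5173 ≈ -8.7051e+5)
M/l = 3090564/(-4503134488/5173) = 3090564*(-5173/4503134488) = -3996871893/1125783622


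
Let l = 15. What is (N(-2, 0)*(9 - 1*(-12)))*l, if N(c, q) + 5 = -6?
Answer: -3465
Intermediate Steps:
N(c, q) = -11 (N(c, q) = -5 - 6 = -11)
(N(-2, 0)*(9 - 1*(-12)))*l = -11*(9 - 1*(-12))*15 = -11*(9 + 12)*15 = -11*21*15 = -231*15 = -3465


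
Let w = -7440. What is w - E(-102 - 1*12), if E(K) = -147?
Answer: -7293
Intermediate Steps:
w - E(-102 - 1*12) = -7440 - 1*(-147) = -7440 + 147 = -7293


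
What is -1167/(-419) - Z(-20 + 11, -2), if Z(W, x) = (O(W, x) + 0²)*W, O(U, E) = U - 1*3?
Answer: -44085/419 ≈ -105.21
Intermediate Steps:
O(U, E) = -3 + U (O(U, E) = U - 3 = -3 + U)
Z(W, x) = W*(-3 + W) (Z(W, x) = ((-3 + W) + 0²)*W = ((-3 + W) + 0)*W = (-3 + W)*W = W*(-3 + W))
-1167/(-419) - Z(-20 + 11, -2) = -1167/(-419) - (-20 + 11)*(-3 + (-20 + 11)) = -1167*(-1/419) - (-9)*(-3 - 9) = 1167/419 - (-9)*(-12) = 1167/419 - 1*108 = 1167/419 - 108 = -44085/419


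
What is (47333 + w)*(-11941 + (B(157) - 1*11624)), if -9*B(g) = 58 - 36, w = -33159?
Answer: -3006404618/9 ≈ -3.3405e+8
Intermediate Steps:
B(g) = -22/9 (B(g) = -(58 - 36)/9 = -⅑*22 = -22/9)
(47333 + w)*(-11941 + (B(157) - 1*11624)) = (47333 - 33159)*(-11941 + (-22/9 - 1*11624)) = 14174*(-11941 + (-22/9 - 11624)) = 14174*(-11941 - 104638/9) = 14174*(-212107/9) = -3006404618/9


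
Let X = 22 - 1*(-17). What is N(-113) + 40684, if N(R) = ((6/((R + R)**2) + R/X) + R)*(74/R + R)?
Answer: 2020436223931/37515322 ≈ 53856.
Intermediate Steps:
X = 39 (X = 22 + 17 = 39)
N(R) = (R + 74/R)*(3/(2*R**2) + 40*R/39) (N(R) = ((6/((R + R)**2) + R/39) + R)*(74/R + R) = ((6/((2*R)**2) + R*(1/39)) + R)*(R + 74/R) = ((6/((4*R**2)) + R/39) + R)*(R + 74/R) = ((6*(1/(4*R**2)) + R/39) + R)*(R + 74/R) = ((3/(2*R**2) + R/39) + R)*(R + 74/R) = ((R/39 + 3/(2*R**2)) + R)*(R + 74/R) = (3/(2*R**2) + 40*R/39)*(R + 74/R) = (R + 74/R)*(3/(2*R**2) + 40*R/39))
N(-113) + 40684 = (2960/39 + 111/(-113)**3 + (3/2)/(-113) + (40/39)*(-113)**2) + 40684 = (2960/39 + 111*(-1/1442897) + (3/2)*(-1/113) + (40/39)*12769) + 40684 = (2960/39 - 111/1442897 - 3/226 + 510760/39) + 40684 = 494162863683/37515322 + 40684 = 2020436223931/37515322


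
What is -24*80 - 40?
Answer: -1960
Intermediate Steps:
-24*80 - 40 = -1920 - 40 = -1960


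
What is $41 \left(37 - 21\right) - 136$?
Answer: $520$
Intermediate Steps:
$41 \left(37 - 21\right) - 136 = 41 \cdot 16 - 136 = 656 - 136 = 520$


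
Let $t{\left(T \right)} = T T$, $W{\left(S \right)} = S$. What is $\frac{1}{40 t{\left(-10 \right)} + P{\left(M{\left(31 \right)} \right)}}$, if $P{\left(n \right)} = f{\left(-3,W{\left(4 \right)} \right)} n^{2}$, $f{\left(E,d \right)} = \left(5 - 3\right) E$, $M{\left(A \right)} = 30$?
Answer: $- \frac{1}{1400} \approx -0.00071429$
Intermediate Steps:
$t{\left(T \right)} = T^{2}$
$f{\left(E,d \right)} = 2 E$
$P{\left(n \right)} = - 6 n^{2}$ ($P{\left(n \right)} = 2 \left(-3\right) n^{2} = - 6 n^{2}$)
$\frac{1}{40 t{\left(-10 \right)} + P{\left(M{\left(31 \right)} \right)}} = \frac{1}{40 \left(-10\right)^{2} - 6 \cdot 30^{2}} = \frac{1}{40 \cdot 100 - 5400} = \frac{1}{4000 - 5400} = \frac{1}{-1400} = - \frac{1}{1400}$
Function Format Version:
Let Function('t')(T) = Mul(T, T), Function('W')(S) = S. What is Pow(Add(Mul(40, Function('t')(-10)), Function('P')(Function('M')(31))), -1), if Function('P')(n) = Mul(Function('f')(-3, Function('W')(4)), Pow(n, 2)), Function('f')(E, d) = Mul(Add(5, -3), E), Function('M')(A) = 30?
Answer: Rational(-1, 1400) ≈ -0.00071429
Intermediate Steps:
Function('t')(T) = Pow(T, 2)
Function('f')(E, d) = Mul(2, E)
Function('P')(n) = Mul(-6, Pow(n, 2)) (Function('P')(n) = Mul(Mul(2, -3), Pow(n, 2)) = Mul(-6, Pow(n, 2)))
Pow(Add(Mul(40, Function('t')(-10)), Function('P')(Function('M')(31))), -1) = Pow(Add(Mul(40, Pow(-10, 2)), Mul(-6, Pow(30, 2))), -1) = Pow(Add(Mul(40, 100), Mul(-6, 900)), -1) = Pow(Add(4000, -5400), -1) = Pow(-1400, -1) = Rational(-1, 1400)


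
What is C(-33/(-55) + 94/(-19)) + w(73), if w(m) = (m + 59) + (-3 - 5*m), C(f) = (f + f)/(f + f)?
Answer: -235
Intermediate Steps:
C(f) = 1 (C(f) = (2*f)/((2*f)) = (2*f)*(1/(2*f)) = 1)
w(m) = 56 - 4*m (w(m) = (59 + m) + (-3 - 5*m) = 56 - 4*m)
C(-33/(-55) + 94/(-19)) + w(73) = 1 + (56 - 4*73) = 1 + (56 - 292) = 1 - 236 = -235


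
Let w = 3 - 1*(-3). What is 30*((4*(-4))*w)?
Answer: -2880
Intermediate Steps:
w = 6 (w = 3 + 3 = 6)
30*((4*(-4))*w) = 30*((4*(-4))*6) = 30*(-16*6) = 30*(-96) = -2880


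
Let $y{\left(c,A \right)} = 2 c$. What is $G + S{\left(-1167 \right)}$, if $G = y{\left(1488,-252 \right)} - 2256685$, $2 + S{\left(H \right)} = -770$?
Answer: $-2254481$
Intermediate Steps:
$S{\left(H \right)} = -772$ ($S{\left(H \right)} = -2 - 770 = -772$)
$G = -2253709$ ($G = 2 \cdot 1488 - 2256685 = 2976 - 2256685 = -2253709$)
$G + S{\left(-1167 \right)} = -2253709 - 772 = -2254481$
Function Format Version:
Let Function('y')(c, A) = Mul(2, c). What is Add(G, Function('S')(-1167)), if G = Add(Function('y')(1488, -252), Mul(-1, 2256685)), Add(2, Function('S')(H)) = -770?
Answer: -2254481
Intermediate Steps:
Function('S')(H) = -772 (Function('S')(H) = Add(-2, -770) = -772)
G = -2253709 (G = Add(Mul(2, 1488), Mul(-1, 2256685)) = Add(2976, -2256685) = -2253709)
Add(G, Function('S')(-1167)) = Add(-2253709, -772) = -2254481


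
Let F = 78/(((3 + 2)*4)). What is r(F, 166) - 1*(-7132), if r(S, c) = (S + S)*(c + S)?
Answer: 422861/50 ≈ 8457.2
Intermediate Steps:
F = 39/10 (F = 78/((5*4)) = 78/20 = 78*(1/20) = 39/10 ≈ 3.9000)
r(S, c) = 2*S*(S + c) (r(S, c) = (2*S)*(S + c) = 2*S*(S + c))
r(F, 166) - 1*(-7132) = 2*(39/10)*(39/10 + 166) - 1*(-7132) = 2*(39/10)*(1699/10) + 7132 = 66261/50 + 7132 = 422861/50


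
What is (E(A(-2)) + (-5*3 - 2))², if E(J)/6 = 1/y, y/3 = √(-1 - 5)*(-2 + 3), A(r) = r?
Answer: (51 + I*√6)²/9 ≈ 288.33 + 27.761*I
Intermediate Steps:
y = 3*I*√6 (y = 3*(√(-1 - 5)*(-2 + 3)) = 3*(√(-6)*1) = 3*((I*√6)*1) = 3*(I*√6) = 3*I*√6 ≈ 7.3485*I)
E(J) = -I*√6/3 (E(J) = 6/((3*I*√6)) = 6*(-I*√6/18) = -I*√6/3)
(E(A(-2)) + (-5*3 - 2))² = (-I*√6/3 + (-5*3 - 2))² = (-I*√6/3 + (-15 - 2))² = (-I*√6/3 - 17)² = (-17 - I*√6/3)²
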